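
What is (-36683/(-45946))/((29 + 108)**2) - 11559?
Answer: -9968024682283/862360474 ≈ -11559.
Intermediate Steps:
(-36683/(-45946))/((29 + 108)**2) - 11559 = (-36683*(-1/45946))/(137**2) - 11559 = (36683/45946)/18769 - 11559 = (36683/45946)*(1/18769) - 11559 = 36683/862360474 - 11559 = -9968024682283/862360474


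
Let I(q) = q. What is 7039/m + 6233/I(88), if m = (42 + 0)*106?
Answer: 7092187/97944 ≈ 72.411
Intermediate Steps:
m = 4452 (m = 42*106 = 4452)
7039/m + 6233/I(88) = 7039/4452 + 6233/88 = 7092187/97944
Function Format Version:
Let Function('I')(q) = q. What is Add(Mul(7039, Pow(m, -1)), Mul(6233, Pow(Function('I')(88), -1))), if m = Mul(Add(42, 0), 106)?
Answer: Rational(7092187, 97944) ≈ 72.411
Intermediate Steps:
m = 4452 (m = Mul(42, 106) = 4452)
Add(Mul(7039, Pow(m, -1)), Mul(6233, Pow(Function('I')(88), -1))) = Add(Mul(7039, Pow(4452, -1)), Mul(6233, Pow(88, -1))) = Add(Mul(7039, Rational(1, 4452)), Mul(6233, Rational(1, 88))) = Add(Rational(7039, 4452), Rational(6233, 88)) = Rational(7092187, 97944)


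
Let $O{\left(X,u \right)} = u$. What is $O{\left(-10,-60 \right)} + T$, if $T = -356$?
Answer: $-416$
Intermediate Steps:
$O{\left(-10,-60 \right)} + T = -60 - 356 = -416$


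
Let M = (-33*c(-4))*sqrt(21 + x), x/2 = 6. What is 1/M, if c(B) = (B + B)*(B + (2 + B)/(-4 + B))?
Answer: -sqrt(33)/32670 ≈ -0.00017584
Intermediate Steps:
x = 12 (x = 2*6 = 12)
c(B) = 2*B*(B + (2 + B)/(-4 + B)) (c(B) = (2*B)*(B + (2 + B)/(-4 + B)) = 2*B*(B + (2 + B)/(-4 + B)))
M = -990*sqrt(33) (M = (-66*(-4)*(2 + (-4)**2 - 3*(-4))/(-4 - 4))*sqrt(21 + 12) = (-66*(-4)*(2 + 16 + 12)/(-8))*sqrt(33) = (-66*(-4)*(-1)*30/8)*sqrt(33) = (-33*30)*sqrt(33) = -990*sqrt(33) ≈ -5687.1)
1/M = 1/(-990*sqrt(33)) = -sqrt(33)/32670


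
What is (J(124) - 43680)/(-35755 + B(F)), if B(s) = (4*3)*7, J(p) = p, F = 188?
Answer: 43556/35671 ≈ 1.2210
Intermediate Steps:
B(s) = 84 (B(s) = 12*7 = 84)
(J(124) - 43680)/(-35755 + B(F)) = (124 - 43680)/(-35755 + 84) = -43556/(-35671) = -43556*(-1/35671) = 43556/35671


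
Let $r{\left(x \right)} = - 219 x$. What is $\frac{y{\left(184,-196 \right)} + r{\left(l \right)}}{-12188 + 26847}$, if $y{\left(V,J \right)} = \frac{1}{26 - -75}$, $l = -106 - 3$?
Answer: $\frac{2410972}{1480559} \approx 1.6284$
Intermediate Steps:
$l = -109$ ($l = -106 - 3 = -109$)
$y{\left(V,J \right)} = \frac{1}{101}$ ($y{\left(V,J \right)} = \frac{1}{26 + 75} = \frac{1}{101}$)
$\frac{y{\left(184,-196 \right)} + r{\left(l \right)}}{-12188 + 26847} = \frac{\frac{1}{101} - -23871}{-12188 + 26847} = \frac{\frac{1}{101} + 23871}{14659} = \frac{2410972}{101} \cdot \frac{1}{14659} = \frac{2410972}{1480559}$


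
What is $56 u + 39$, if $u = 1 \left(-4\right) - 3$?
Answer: $-353$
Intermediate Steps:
$u = -7$ ($u = -4 - 3 = -7$)
$56 u + 39 = 56 \left(-7\right) + 39 = -392 + 39 = -353$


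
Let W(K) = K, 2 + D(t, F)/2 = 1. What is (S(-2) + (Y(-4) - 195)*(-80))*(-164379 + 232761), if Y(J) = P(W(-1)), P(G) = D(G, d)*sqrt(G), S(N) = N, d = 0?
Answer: 1066622436 + 10941120*I ≈ 1.0666e+9 + 1.0941e+7*I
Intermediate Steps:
D(t, F) = -2 (D(t, F) = -4 + 2*1 = -4 + 2 = -2)
P(G) = -2*sqrt(G)
Y(J) = -2*I
(S(-2) + (Y(-4) - 195)*(-80))*(-164379 + 232761) = (-2 + (-2*I - 195)*(-80))*(-164379 + 232761) = (-2 + (-195 - 2*I)*(-80))*68382 = (-2 + (15600 + 160*I))*68382 = (15598 + 160*I)*68382 = 1066622436 + 10941120*I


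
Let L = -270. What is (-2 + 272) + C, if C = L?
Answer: 0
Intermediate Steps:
C = -270
(-2 + 272) + C = (-2 + 272) - 270 = 270 - 270 = 0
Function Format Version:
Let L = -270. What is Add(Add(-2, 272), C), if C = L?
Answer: 0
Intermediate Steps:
C = -270
Add(Add(-2, 272), C) = Add(Add(-2, 272), -270) = Add(270, -270) = 0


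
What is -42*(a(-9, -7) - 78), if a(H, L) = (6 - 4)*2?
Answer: 3108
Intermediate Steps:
a(H, L) = 4 (a(H, L) = 2*2 = 4)
-42*(a(-9, -7) - 78) = -42*(4 - 78) = -42*(-74) = 3108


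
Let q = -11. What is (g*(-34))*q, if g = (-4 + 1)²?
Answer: 3366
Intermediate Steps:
g = 9 (g = (-3)² = 9)
(g*(-34))*q = (9*(-34))*(-11) = -306*(-11) = 3366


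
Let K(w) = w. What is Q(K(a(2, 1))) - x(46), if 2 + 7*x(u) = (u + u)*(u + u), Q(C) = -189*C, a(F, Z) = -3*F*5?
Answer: 31228/7 ≈ 4461.1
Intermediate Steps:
a(F, Z) = -15*F
x(u) = -2/7 + 4*u²/7 (x(u) = -2/7 + ((u + u)*(u + u))/7 = -2/7 + ((2*u)*(2*u))/7 = -2/7 + (4*u²)/7 = -2/7 + 4*u²/7)
Q(K(a(2, 1))) - x(46) = -(-2835)*2 - (-2/7 + (4/7)*46²) = -189*(-30) - (-2/7 + (4/7)*2116) = 5670 - (-2/7 + 8464/7) = 5670 - 1*8462/7 = 5670 - 8462/7 = 31228/7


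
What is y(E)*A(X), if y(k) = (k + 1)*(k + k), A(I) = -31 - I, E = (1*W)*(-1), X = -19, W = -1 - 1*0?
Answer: -48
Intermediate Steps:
W = -1 (W = -1 + 0 = -1)
E = 1 (E = (1*(-1))*(-1) = -1*(-1) = 1)
y(k) = 2*k*(1 + k) (y(k) = (1 + k)*(2*k) = 2*k*(1 + k))
y(E)*A(X) = (2*1*(1 + 1))*(-31 - 1*(-19)) = (2*1*2)*(-31 + 19) = 4*(-12) = -48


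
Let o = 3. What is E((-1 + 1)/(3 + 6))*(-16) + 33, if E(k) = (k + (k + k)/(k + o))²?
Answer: 33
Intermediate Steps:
E(k) = (k + 2*k/(3 + k))² (E(k) = (k + (k + k)/(k + 3))² = (k + (2*k)/(3 + k))² = (k + 2*k/(3 + k))²)
E((-1 + 1)/(3 + 6))*(-16) + 33 = (((-1 + 1)/(3 + 6))²*(5 + (-1 + 1)/(3 + 6))²/(3 + (-1 + 1)/(3 + 6))²)*(-16) + 33 = ((0/9)²*(5 + 0/9)²/(3 + 0/9)²)*(-16) + 33 = ((0*(⅑))²*(5 + 0*(⅑))²/(3 + 0*(⅑))²)*(-16) + 33 = (0²*(5 + 0)²/(3 + 0)²)*(-16) + 33 = (0*5²/3²)*(-16) + 33 = (0*(⅑)*25)*(-16) + 33 = 0*(-16) + 33 = 0 + 33 = 33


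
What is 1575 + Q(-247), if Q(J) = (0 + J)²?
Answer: 62584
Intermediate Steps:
Q(J) = J²
1575 + Q(-247) = 1575 + (-247)² = 1575 + 61009 = 62584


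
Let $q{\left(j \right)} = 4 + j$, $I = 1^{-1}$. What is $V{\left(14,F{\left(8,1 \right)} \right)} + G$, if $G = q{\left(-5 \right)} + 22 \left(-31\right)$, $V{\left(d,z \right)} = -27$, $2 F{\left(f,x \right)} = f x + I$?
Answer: $-710$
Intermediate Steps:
$I = 1$
$F{\left(f,x \right)} = \frac{1}{2} + \frac{f x}{2}$ ($F{\left(f,x \right)} = \frac{f x + 1}{2} = \frac{1 + f x}{2} = \frac{1}{2} + \frac{f x}{2}$)
$G = -683$ ($G = \left(4 - 5\right) + 22 \left(-31\right) = -1 - 682 = -683$)
$V{\left(14,F{\left(8,1 \right)} \right)} + G = -27 - 683 = -710$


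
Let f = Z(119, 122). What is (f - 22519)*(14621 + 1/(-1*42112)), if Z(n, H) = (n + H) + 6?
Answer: -107135201874/329 ≈ -3.2564e+8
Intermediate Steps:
Z(n, H) = 6 + H + n (Z(n, H) = (H + n) + 6 = 6 + H + n)
f = 247 (f = 6 + 122 + 119 = 247)
(f - 22519)*(14621 + 1/(-1*42112)) = (247 - 22519)*(14621 + 1/(-1*42112)) = -22272*(14621 + 1/(-42112)) = -22272*(14621 - 1/42112) = -22272*615719551/42112 = -107135201874/329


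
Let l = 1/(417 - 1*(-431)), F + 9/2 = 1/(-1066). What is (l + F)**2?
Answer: 4136419724761/204289536256 ≈ 20.248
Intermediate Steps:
F = -2399/533 (F = -9/2 + 1/(-1066) = -9/2 - 1/1066 = -2399/533 ≈ -4.5009)
l = 1/848 (l = 1/(417 + 431) = 1/848 ≈ 0.0011792)
(l + F)**2 = (1/848 - 2399/533)**2 = (-2033819/451984)**2 = 4136419724761/204289536256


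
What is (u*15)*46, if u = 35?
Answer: 24150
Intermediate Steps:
(u*15)*46 = (35*15)*46 = 525*46 = 24150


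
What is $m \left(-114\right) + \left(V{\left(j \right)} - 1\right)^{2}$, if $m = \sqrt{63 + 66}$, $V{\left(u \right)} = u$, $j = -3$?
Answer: $16 - 114 \sqrt{129} \approx -1278.8$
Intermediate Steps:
$m = \sqrt{129} \approx 11.358$
$m \left(-114\right) + \left(V{\left(j \right)} - 1\right)^{2} = \sqrt{129} \left(-114\right) + \left(-3 - 1\right)^{2} = - 114 \sqrt{129} + \left(-4\right)^{2} = - 114 \sqrt{129} + 16 = 16 - 114 \sqrt{129}$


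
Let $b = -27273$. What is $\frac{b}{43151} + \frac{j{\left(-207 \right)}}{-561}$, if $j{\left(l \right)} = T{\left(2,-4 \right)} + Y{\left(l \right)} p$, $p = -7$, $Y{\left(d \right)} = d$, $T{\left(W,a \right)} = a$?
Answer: $- \frac{4567844}{1423983} \approx -3.2078$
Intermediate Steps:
$j{\left(l \right)} = -4 - 7 l$ ($j{\left(l \right)} = -4 + l \left(-7\right) = -4 - 7 l$)
$\frac{b}{43151} + \frac{j{\left(-207 \right)}}{-561} = - \frac{27273}{43151} + \frac{-4 - -1449}{-561} = \left(-27273\right) \frac{1}{43151} + \left(-4 + 1449\right) \left(- \frac{1}{561}\right) = - \frac{27273}{43151} + 1445 \left(- \frac{1}{561}\right) = - \frac{27273}{43151} - \frac{85}{33} = - \frac{4567844}{1423983}$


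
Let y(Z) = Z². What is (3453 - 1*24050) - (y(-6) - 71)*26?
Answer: -19687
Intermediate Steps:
(3453 - 1*24050) - (y(-6) - 71)*26 = (3453 - 1*24050) - ((-6)² - 71)*26 = (3453 - 24050) - (36 - 71)*26 = -20597 - (-35)*26 = -20597 - 1*(-910) = -20597 + 910 = -19687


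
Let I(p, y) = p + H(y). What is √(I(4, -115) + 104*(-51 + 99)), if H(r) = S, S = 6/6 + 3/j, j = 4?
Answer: √19991/2 ≈ 70.695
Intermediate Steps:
S = 7/4 (S = 6/6 + 3/4 = 6*(⅙) + 3*(¼) = 1 + ¾ = 7/4 ≈ 1.7500)
H(r) = 7/4
I(p, y) = 7/4 + p (I(p, y) = p + 7/4 = 7/4 + p)
√(I(4, -115) + 104*(-51 + 99)) = √((7/4 + 4) + 104*(-51 + 99)) = √(23/4 + 104*48) = √(23/4 + 4992) = √(19991/4) = √19991/2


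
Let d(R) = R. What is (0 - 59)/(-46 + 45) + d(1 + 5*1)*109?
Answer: 713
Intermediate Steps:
(0 - 59)/(-46 + 45) + d(1 + 5*1)*109 = (0 - 59)/(-46 + 45) + (1 + 5*1)*109 = -59/(-1) + (1 + 5)*109 = -59*(-1) + 6*109 = 59 + 654 = 713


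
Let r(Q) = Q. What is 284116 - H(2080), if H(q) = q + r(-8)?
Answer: 282044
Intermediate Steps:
H(q) = -8 + q (H(q) = q - 8 = -8 + q)
284116 - H(2080) = 284116 - (-8 + 2080) = 284116 - 1*2072 = 284116 - 2072 = 282044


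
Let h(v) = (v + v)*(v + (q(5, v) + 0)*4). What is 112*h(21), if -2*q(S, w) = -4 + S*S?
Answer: -98784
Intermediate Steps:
q(S, w) = 2 - S²/2 (q(S, w) = -(-4 + S*S)/2 = -(-4 + S²)/2 = 2 - S²/2)
h(v) = 2*v*(-42 + v) (h(v) = (v + v)*(v + ((2 - ½*5²) + 0)*4) = (2*v)*(v + ((2 - ½*25) + 0)*4) = (2*v)*(v + ((2 - 25/2) + 0)*4) = (2*v)*(v + (-21/2 + 0)*4) = (2*v)*(v - 21/2*4) = (2*v)*(v - 42) = (2*v)*(-42 + v) = 2*v*(-42 + v))
112*h(21) = 112*(2*21*(-42 + 21)) = 112*(2*21*(-21)) = 112*(-882) = -98784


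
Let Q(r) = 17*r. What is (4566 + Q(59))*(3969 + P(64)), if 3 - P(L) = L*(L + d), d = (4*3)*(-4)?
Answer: 16417412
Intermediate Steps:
d = -48 (d = 12*(-4) = -48)
P(L) = 3 - L*(-48 + L) (P(L) = 3 - L*(L - 48) = 3 - L*(-48 + L))
(4566 + Q(59))*(3969 + P(64)) = (4566 + 17*59)*(3969 + (3 - 1*64**2 + 48*64)) = (4566 + 1003)*(3969 + (3 - 1*4096 + 3072)) = 5569*(3969 + (3 - 4096 + 3072)) = 5569*(3969 - 1021) = 5569*2948 = 16417412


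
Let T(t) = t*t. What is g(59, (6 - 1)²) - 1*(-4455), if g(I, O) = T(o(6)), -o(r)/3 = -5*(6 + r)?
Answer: 36855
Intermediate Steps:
o(r) = 90 + 15*r (o(r) = -(-15)*(6 + r) = -3*(-30 - 5*r) = 90 + 15*r)
T(t) = t²
g(I, O) = 32400 (g(I, O) = (90 + 15*6)² = (90 + 90)² = 180² = 32400)
g(59, (6 - 1)²) - 1*(-4455) = 32400 - 1*(-4455) = 32400 + 4455 = 36855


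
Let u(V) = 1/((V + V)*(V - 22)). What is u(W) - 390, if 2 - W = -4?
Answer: -74881/192 ≈ -390.01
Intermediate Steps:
W = 6 (W = 2 - 1*(-4) = 2 + 4 = 6)
u(V) = 1/(2*V*(-22 + V)) (u(V) = 1/((2*V)*(-22 + V)) = 1/(2*V*(-22 + V)))
u(W) - 390 = (½)/(6*(-22 + 6)) - 390 = (½)*(⅙)/(-16) - 390 = (½)*(⅙)*(-1/16) - 390 = -1/192 - 390 = -74881/192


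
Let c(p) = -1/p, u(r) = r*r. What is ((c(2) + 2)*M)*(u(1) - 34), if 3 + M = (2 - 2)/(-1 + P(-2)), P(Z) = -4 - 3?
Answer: 297/2 ≈ 148.50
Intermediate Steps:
u(r) = r²
P(Z) = -7
M = -3 (M = -3 + (2 - 2)/(-1 - 7) = -3 + 0/(-8) = -3 + 0*(-⅛) = -3 + 0 = -3)
((c(2) + 2)*M)*(u(1) - 34) = ((-1/2 + 2)*(-3))*(1² - 34) = ((-1*½ + 2)*(-3))*(1 - 34) = ((-½ + 2)*(-3))*(-33) = ((3/2)*(-3))*(-33) = -9/2*(-33) = 297/2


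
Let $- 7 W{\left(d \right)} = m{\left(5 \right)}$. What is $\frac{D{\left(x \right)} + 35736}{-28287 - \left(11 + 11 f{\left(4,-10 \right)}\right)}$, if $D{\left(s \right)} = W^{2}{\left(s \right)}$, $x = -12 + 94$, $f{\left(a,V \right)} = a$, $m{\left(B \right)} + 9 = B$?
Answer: $- \frac{875540}{694379} \approx -1.2609$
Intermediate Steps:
$m{\left(B \right)} = -9 + B$
$W{\left(d \right)} = \frac{4}{7}$ ($W{\left(d \right)} = - \frac{-9 + 5}{7} = \left(- \frac{1}{7}\right) \left(-4\right) = \frac{4}{7}$)
$x = 82$
$D{\left(s \right)} = \frac{16}{49}$ ($D{\left(s \right)} = \left(\frac{4}{7}\right)^{2} = \frac{16}{49}$)
$\frac{D{\left(x \right)} + 35736}{-28287 - \left(11 + 11 f{\left(4,-10 \right)}\right)} = \frac{\frac{16}{49} + 35736}{-28287 - 55} = \frac{1751080}{49 \left(-28287 - 55\right)} = \frac{1751080}{49 \left(-28342\right)} = \frac{1751080}{49} \left(- \frac{1}{28342}\right) = - \frac{875540}{694379}$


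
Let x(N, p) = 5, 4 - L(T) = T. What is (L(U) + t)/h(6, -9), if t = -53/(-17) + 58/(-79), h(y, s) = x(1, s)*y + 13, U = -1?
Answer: 9916/57749 ≈ 0.17171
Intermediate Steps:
L(T) = 4 - T
h(y, s) = 13 + 5*y (h(y, s) = 5*y + 13 = 13 + 5*y)
t = 3201/1343 (t = -53*(-1/17) + 58*(-1/79) = 53/17 - 58/79 = 3201/1343 ≈ 2.3835)
(L(U) + t)/h(6, -9) = ((4 - 1*(-1)) + 3201/1343)/(13 + 5*6) = ((4 + 1) + 3201/1343)/(13 + 30) = (5 + 3201/1343)/43 = (9916/1343)*(1/43) = 9916/57749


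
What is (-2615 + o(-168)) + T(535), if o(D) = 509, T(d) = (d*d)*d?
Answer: 153128269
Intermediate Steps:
T(d) = d³ (T(d) = d²*d = d³)
(-2615 + o(-168)) + T(535) = (-2615 + 509) + 535³ = -2106 + 153130375 = 153128269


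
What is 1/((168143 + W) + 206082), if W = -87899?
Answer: 1/286326 ≈ 3.4925e-6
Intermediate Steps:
1/((168143 + W) + 206082) = 1/((168143 - 87899) + 206082) = 1/(80244 + 206082) = 1/286326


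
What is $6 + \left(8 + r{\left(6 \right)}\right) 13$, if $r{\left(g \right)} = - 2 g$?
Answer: $-46$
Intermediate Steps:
$6 + \left(8 + r{\left(6 \right)}\right) 13 = 6 + \left(8 - 12\right) 13 = 6 - 52 = -46$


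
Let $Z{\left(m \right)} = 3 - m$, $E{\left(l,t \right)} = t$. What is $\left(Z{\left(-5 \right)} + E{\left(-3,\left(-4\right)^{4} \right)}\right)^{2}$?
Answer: $69696$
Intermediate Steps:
$\left(Z{\left(-5 \right)} + E{\left(-3,\left(-4\right)^{4} \right)}\right)^{2} = \left(\left(3 - -5\right) + \left(-4\right)^{4}\right)^{2} = \left(\left(3 + 5\right) + 256\right)^{2} = \left(8 + 256\right)^{2} = 264^{2} = 69696$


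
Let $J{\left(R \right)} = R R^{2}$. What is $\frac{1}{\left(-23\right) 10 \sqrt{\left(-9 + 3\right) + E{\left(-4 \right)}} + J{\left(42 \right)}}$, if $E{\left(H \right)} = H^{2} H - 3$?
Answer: $\frac{18522}{1373223361} + \frac{115 i \sqrt{73}}{2746446722} \approx 1.3488 \cdot 10^{-5} + 3.5776 \cdot 10^{-7} i$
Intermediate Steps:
$J{\left(R \right)} = R^{3}$
$E{\left(H \right)} = -3 + H^{3}$ ($E{\left(H \right)} = H^{3} - 3 = -3 + H^{3}$)
$\frac{1}{\left(-23\right) 10 \sqrt{\left(-9 + 3\right) + E{\left(-4 \right)}} + J{\left(42 \right)}} = \frac{1}{\left(-23\right) 10 \sqrt{\left(-9 + 3\right) + \left(-3 + \left(-4\right)^{3}\right)} + 42^{3}} = \frac{1}{- 230 \sqrt{-6 - 67} + 74088} = \frac{1}{- 230 \sqrt{-73} + 74088} = \frac{1}{- 230 i \sqrt{73} + 74088} = \frac{1}{74088 - 230 i \sqrt{73}}$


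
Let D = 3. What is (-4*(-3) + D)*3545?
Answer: 53175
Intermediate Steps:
(-4*(-3) + D)*3545 = (-4*(-3) + 3)*3545 = (12 + 3)*3545 = 15*3545 = 53175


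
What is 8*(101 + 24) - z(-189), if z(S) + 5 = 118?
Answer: 887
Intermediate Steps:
z(S) = 113 (z(S) = -5 + 118 = 113)
8*(101 + 24) - z(-189) = 8*(101 + 24) - 1*113 = 8*125 - 113 = 1000 - 113 = 887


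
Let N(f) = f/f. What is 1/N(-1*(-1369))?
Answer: 1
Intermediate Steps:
N(f) = 1
1/N(-1*(-1369)) = 1/1 = 1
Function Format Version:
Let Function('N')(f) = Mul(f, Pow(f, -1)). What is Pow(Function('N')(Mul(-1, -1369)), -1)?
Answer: 1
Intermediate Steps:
Function('N')(f) = 1
Pow(Function('N')(Mul(-1, -1369)), -1) = Pow(1, -1) = 1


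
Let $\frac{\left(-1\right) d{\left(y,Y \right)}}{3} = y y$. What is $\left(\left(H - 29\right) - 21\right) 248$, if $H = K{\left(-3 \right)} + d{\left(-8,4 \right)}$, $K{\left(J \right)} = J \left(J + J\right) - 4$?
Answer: $-56544$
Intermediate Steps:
$d{\left(y,Y \right)} = - 3 y^{2}$ ($d{\left(y,Y \right)} = - 3 y y = - 3 y^{2}$)
$K{\left(J \right)} = -4 + 2 J^{2}$ ($K{\left(J \right)} = J 2 J - 4 = 2 J^{2} - 4 = -4 + 2 J^{2}$)
$H = -178$ ($H = \left(-4 + 2 \left(-3\right)^{2}\right) - 3 \left(-8\right)^{2} = \left(-4 + 2 \cdot 9\right) - 192 = \left(-4 + 18\right) - 192 = 14 - 192 = -178$)
$\left(\left(H - 29\right) - 21\right) 248 = \left(\left(-178 - 29\right) - 21\right) 248 = \left(-207 - 21\right) 248 = \left(-228\right) 248 = -56544$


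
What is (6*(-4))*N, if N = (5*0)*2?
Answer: 0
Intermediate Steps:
N = 0 (N = 0*2 = 0)
(6*(-4))*N = (6*(-4))*0 = -24*0 = 0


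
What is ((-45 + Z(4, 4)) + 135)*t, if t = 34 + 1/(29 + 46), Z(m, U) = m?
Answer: 239794/75 ≈ 3197.3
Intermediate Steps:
t = 2551/75 (t = 34 + 1/75 = 2551/75 ≈ 34.013)
((-45 + Z(4, 4)) + 135)*t = ((-45 + 4) + 135)*(2551/75) = (-41 + 135)*(2551/75) = 94*(2551/75) = 239794/75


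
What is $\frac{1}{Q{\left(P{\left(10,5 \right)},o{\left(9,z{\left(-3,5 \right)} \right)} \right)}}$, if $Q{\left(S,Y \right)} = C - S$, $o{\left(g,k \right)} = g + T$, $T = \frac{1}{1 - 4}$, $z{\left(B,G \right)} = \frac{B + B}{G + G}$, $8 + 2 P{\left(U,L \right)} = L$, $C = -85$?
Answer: $- \frac{2}{167} \approx -0.011976$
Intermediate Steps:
$P{\left(U,L \right)} = -4 + \frac{L}{2}$
$z{\left(B,G \right)} = \frac{B}{G}$ ($z{\left(B,G \right)} = \frac{2 B}{2 G} = 2 B \frac{1}{2 G} = \frac{B}{G}$)
$T = - \frac{1}{3}$ ($T = \frac{1}{-3} = - \frac{1}{3} \approx -0.33333$)
$o{\left(g,k \right)} = - \frac{1}{3} + g$ ($o{\left(g,k \right)} = g - \frac{1}{3} = - \frac{1}{3} + g$)
$Q{\left(S,Y \right)} = -85 - S$
$\frac{1}{Q{\left(P{\left(10,5 \right)},o{\left(9,z{\left(-3,5 \right)} \right)} \right)}} = \frac{1}{-85 - \left(-4 + \frac{1}{2} \cdot 5\right)} = \frac{1}{-85 - \left(-4 + \frac{5}{2}\right)} = \frac{1}{-85 - - \frac{3}{2}} = \frac{1}{-85 + \frac{3}{2}} = \frac{1}{- \frac{167}{2}} = - \frac{2}{167}$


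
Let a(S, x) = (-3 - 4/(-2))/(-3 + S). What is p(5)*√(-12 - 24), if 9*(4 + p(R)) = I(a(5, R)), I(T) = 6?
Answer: -20*I ≈ -20.0*I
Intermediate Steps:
a(S, x) = -1/(-3 + S) (a(S, x) = (-3 - 4*(-½))/(-3 + S) = (-3 + 2)/(-3 + S) = -1/(-3 + S))
p(R) = -10/3 (p(R) = -4 + (⅑)*6 = -4 + ⅔ = -10/3)
p(5)*√(-12 - 24) = -10*√(-12 - 24)/3 = -20*I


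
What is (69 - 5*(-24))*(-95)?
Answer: -17955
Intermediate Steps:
(69 - 5*(-24))*(-95) = (69 + 120)*(-95) = 189*(-95) = -17955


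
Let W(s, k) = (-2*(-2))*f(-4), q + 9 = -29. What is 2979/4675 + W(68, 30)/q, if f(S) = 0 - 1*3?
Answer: 84651/88825 ≈ 0.95301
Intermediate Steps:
q = -38 (q = -9 - 29 = -38)
f(S) = -3 (f(S) = 0 - 3 = -3)
W(s, k) = -12 (W(s, k) = -2*(-2)*(-3) = 4*(-3) = -12)
2979/4675 + W(68, 30)/q = 2979/4675 - 12/(-38) = 2979*(1/4675) - 12*(-1/38) = 2979/4675 + 6/19 = 84651/88825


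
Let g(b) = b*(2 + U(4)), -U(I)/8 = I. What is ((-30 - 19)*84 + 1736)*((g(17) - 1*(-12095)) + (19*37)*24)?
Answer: -67727660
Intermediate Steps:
U(I) = -8*I
g(b) = -30*b (g(b) = b*(2 - 8*4) = b*(2 - 32) = b*(-30) = -30*b)
((-30 - 19)*84 + 1736)*((g(17) - 1*(-12095)) + (19*37)*24) = ((-30 - 19)*84 + 1736)*((-30*17 - 1*(-12095)) + (19*37)*24) = (-49*84 + 1736)*((-510 + 12095) + 703*24) = (-4116 + 1736)*(11585 + 16872) = -2380*28457 = -67727660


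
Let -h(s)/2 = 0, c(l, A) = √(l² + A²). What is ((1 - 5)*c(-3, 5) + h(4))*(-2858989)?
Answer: 11435956*√34 ≈ 6.6682e+7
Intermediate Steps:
c(l, A) = √(A² + l²)
h(s) = 0 (h(s) = -2*0 = 0)
((1 - 5)*c(-3, 5) + h(4))*(-2858989) = ((1 - 5)*√(5² + (-3)²) + 0)*(-2858989) = (-4*√(25 + 9) + 0)*(-2858989) = (-4*√34 + 0)*(-2858989) = -4*√34*(-2858989) = 11435956*√34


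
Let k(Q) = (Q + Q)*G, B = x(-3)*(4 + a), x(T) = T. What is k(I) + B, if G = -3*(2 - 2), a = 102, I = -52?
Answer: -318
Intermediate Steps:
G = 0 (G = -3*0 = 0)
B = -318 (B = -3*(4 + 102) = -3*106 = -318)
k(Q) = 0 (k(Q) = (Q + Q)*0 = (2*Q)*0 = 0)
k(I) + B = 0 - 318 = -318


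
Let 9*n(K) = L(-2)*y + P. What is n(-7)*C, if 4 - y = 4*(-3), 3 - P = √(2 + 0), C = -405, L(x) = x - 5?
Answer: 4905 + 45*√2 ≈ 4968.6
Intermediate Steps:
L(x) = -5 + x
P = 3 - √2 (P = 3 - √(2 + 0) = 3 - √2 ≈ 1.5858)
y = 16 (y = 4 - 4*(-3) = 4 - 1*(-12) = 4 + 12 = 16)
n(K) = -109/9 - √2/9 (n(K) = ((-5 - 2)*16 + (3 - √2))/9 = (-7*16 + (3 - √2))/9 = (-112 + (3 - √2))/9 = (-109 - √2)/9 = -109/9 - √2/9)
n(-7)*C = (-109/9 - √2/9)*(-405) = 4905 + 45*√2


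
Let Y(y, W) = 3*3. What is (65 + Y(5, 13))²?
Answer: 5476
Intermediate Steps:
Y(y, W) = 9
(65 + Y(5, 13))² = (65 + 9)² = 74² = 5476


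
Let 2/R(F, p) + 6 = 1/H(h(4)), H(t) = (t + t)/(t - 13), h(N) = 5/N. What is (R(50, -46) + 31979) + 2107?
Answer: 3647182/107 ≈ 34086.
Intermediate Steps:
H(t) = 2*t/(-13 + t) (H(t) = (2*t)/(-13 + t) = 2*t/(-13 + t))
R(F, p) = -20/107 (R(F, p) = 2/(-6 + 1/(2*(5/4)/(-13 + 5/4))) = 2/(-6 + 1/(2*(5/4)/(-47/4))) = 2/(-6 + 1/(2*(5/4)*(-4/47))) = 2/(-6 + 1/(-10/47)) = 2/(-6 - 47/10) = 2/(-107/10) = 2*(-10/107) = -20/107)
(R(50, -46) + 31979) + 2107 = (-20/107 + 31979) + 2107 = 3421733/107 + 2107 = 3647182/107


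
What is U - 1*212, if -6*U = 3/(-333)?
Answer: -141191/666 ≈ -212.00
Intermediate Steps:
U = 1/666 (U = -1/(2*(-333)) = -(-1)/(2*333) = -⅙*(-1/111) = 1/666 ≈ 0.0015015)
U - 1*212 = 1/666 - 1*212 = 1/666 - 212 = -141191/666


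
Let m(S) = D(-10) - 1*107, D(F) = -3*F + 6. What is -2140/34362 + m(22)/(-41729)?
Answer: -43430179/716945949 ≈ -0.060577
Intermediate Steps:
D(F) = 6 - 3*F
m(S) = -71 (m(S) = (6 - 3*(-10)) - 1*107 = (6 + 30) - 107 = 36 - 107 = -71)
-2140/34362 + m(22)/(-41729) = -2140/34362 - 71/(-41729) = -2140*1/34362 - 71*(-1/41729) = -1070/17181 + 71/41729 = -43430179/716945949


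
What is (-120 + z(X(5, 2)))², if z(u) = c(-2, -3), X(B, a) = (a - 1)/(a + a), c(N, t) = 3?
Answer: 13689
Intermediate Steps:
X(B, a) = (-1 + a)/(2*a) (X(B, a) = (-1 + a)/((2*a)) = (-1 + a)*(1/(2*a)) = (-1 + a)/(2*a))
z(u) = 3
(-120 + z(X(5, 2)))² = (-120 + 3)² = (-117)² = 13689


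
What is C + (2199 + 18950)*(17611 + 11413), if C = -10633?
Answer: 613817943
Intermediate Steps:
C + (2199 + 18950)*(17611 + 11413) = -10633 + (2199 + 18950)*(17611 + 11413) = -10633 + 21149*29024 = -10633 + 613828576 = 613817943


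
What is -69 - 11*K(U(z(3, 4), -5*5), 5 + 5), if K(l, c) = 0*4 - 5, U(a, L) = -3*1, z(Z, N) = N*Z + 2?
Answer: -14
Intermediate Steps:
z(Z, N) = 2 + N*Z
U(a, L) = -3
K(l, c) = -5 (K(l, c) = 0 - 5 = -5)
-69 - 11*K(U(z(3, 4), -5*5), 5 + 5) = -69 - 11*(-5) = -69 + 55 = -14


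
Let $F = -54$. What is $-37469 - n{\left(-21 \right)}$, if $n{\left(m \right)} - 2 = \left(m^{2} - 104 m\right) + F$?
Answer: $-40042$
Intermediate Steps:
$n{\left(m \right)} = -52 + m^{2} - 104 m$ ($n{\left(m \right)} = 2 - \left(54 - m^{2} + 104 m\right) = -52 + m^{2} - 104 m$)
$-37469 - n{\left(-21 \right)} = -37469 - \left(-52 + \left(-21\right)^{2} - -2184\right) = -37469 - \left(-52 + 441 + 2184\right) = -37469 - 2573 = -40042$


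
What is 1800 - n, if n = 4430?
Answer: -2630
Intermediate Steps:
1800 - n = 1800 - 1*4430 = 1800 - 4430 = -2630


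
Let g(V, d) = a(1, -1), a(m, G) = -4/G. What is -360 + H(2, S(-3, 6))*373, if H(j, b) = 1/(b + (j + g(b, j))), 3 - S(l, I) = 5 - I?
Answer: -3227/10 ≈ -322.70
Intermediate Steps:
S(l, I) = -2 + I (S(l, I) = 3 - (5 - I) = 3 + (-5 + I) = -2 + I)
g(V, d) = 4 (g(V, d) = -4/(-1) = -4*(-1) = 4)
H(j, b) = 1/(4 + b + j) (H(j, b) = 1/(b + (j + 4)) = 1/(b + (4 + j)) = 1/(4 + b + j))
-360 + H(2, S(-3, 6))*373 = -360 + 373/(4 + (-2 + 6) + 2) = -360 + 373/(4 + 4 + 2) = -360 + 373/10 = -3227/10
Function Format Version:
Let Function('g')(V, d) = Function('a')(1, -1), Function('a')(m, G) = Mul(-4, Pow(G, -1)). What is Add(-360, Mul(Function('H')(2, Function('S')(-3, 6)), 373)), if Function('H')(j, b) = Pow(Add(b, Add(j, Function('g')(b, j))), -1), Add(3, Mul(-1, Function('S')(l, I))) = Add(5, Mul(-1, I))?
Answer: Rational(-3227, 10) ≈ -322.70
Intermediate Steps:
Function('S')(l, I) = Add(-2, I) (Function('S')(l, I) = Add(3, Mul(-1, Add(5, Mul(-1, I)))) = Add(3, Add(-5, I)) = Add(-2, I))
Function('g')(V, d) = 4 (Function('g')(V, d) = Mul(-4, Pow(-1, -1)) = Mul(-4, -1) = 4)
Function('H')(j, b) = Pow(Add(4, b, j), -1) (Function('H')(j, b) = Pow(Add(b, Add(j, 4)), -1) = Pow(Add(b, Add(4, j)), -1) = Pow(Add(4, b, j), -1))
Add(-360, Mul(Function('H')(2, Function('S')(-3, 6)), 373)) = Add(-360, Mul(Pow(Add(4, Add(-2, 6), 2), -1), 373)) = Add(-360, Mul(Pow(Add(4, 4, 2), -1), 373)) = Add(-360, Mul(Pow(10, -1), 373)) = Add(-360, Mul(Rational(1, 10), 373)) = Add(-360, Rational(373, 10)) = Rational(-3227, 10)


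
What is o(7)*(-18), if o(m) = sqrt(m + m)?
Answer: -18*sqrt(14) ≈ -67.350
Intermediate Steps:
o(m) = sqrt(2)*sqrt(m) (o(m) = sqrt(2*m) = sqrt(2)*sqrt(m))
o(7)*(-18) = (sqrt(2)*sqrt(7))*(-18) = sqrt(14)*(-18) = -18*sqrt(14)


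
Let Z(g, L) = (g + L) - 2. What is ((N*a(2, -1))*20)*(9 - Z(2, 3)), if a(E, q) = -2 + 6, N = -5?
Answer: -2400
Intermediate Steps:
a(E, q) = 4
Z(g, L) = -2 + L + g (Z(g, L) = (L + g) - 2 = -2 + L + g)
((N*a(2, -1))*20)*(9 - Z(2, 3)) = (-5*4*20)*(9 - (-2 + 3 + 2)) = (-20*20)*(9 - 1*3) = -400*(9 - 3) = -400*6 = -2400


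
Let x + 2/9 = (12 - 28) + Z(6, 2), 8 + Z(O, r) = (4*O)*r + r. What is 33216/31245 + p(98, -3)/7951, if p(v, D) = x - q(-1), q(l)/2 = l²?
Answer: 794530058/745286985 ≈ 1.0661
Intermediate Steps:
Z(O, r) = -8 + r + 4*O*r (Z(O, r) = -8 + ((4*O)*r + r) = -8 + (4*O*r + r) = -8 + (r + 4*O*r) = -8 + r + 4*O*r)
x = 232/9 (x = -2/9 + ((12 - 28) + (-8 + 2 + 4*6*2)) = -2/9 + (-16 + (-8 + 2 + 48)) = -2/9 + (-16 + 42) = -2/9 + 26 = 232/9 ≈ 25.778)
q(l) = 2*l²
p(v, D) = 214/9 (p(v, D) = 232/9 - 2*(-1)² = 232/9 - 2 = 214/9)
33216/31245 + p(98, -3)/7951 = 33216/31245 + (214/9)/7951 = 33216*(1/31245) + (214/9)*(1/7951) = 11072/10415 + 214/71559 = 794530058/745286985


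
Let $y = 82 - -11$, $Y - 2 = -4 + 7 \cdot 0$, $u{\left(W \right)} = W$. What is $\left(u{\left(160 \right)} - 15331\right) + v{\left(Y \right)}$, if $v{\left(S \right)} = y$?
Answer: $-15078$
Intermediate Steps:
$Y = -2$ ($Y = 2 + \left(-4 + 7 \cdot 0\right) = 2 + \left(-4 + 0\right) = 2 - 4 = -2$)
$y = 93$ ($y = 82 + 11 = 93$)
$v{\left(S \right)} = 93$
$\left(u{\left(160 \right)} - 15331\right) + v{\left(Y \right)} = \left(160 - 15331\right) + 93 = -15171 + 93 = -15078$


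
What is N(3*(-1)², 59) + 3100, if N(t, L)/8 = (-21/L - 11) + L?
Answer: 205388/59 ≈ 3481.2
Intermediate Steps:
N(t, L) = -88 - 168/L + 8*L (N(t, L) = 8*((-21/L - 11) + L) = 8*((-11 - 21/L) + L) = 8*(-11 + L - 21/L) = -88 - 168/L + 8*L)
N(3*(-1)², 59) + 3100 = (-88 - 168/59 + 8*59) + 3100 = (-88 - 168*1/59 + 472) + 3100 = (-88 - 168/59 + 472) + 3100 = 22488/59 + 3100 = 205388/59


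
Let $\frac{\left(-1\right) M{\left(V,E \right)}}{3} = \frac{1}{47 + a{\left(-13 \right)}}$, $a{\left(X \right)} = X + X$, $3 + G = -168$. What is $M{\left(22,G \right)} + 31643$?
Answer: $\frac{221500}{7} \approx 31643.0$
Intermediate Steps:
$G = -171$ ($G = -3 - 168 = -171$)
$a{\left(X \right)} = 2 X$
$M{\left(V,E \right)} = - \frac{1}{7}$ ($M{\left(V,E \right)} = - \frac{3}{47 + 2 \left(-13\right)} = - \frac{3}{47 - 26} = - \frac{3}{21} = \left(-3\right) \frac{1}{21} = - \frac{1}{7}$)
$M{\left(22,G \right)} + 31643 = - \frac{1}{7} + 31643 = \frac{221500}{7}$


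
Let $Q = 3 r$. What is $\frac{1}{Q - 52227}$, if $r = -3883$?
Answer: $- \frac{1}{63876} \approx -1.5655 \cdot 10^{-5}$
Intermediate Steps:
$Q = -11649$ ($Q = 3 \left(-3883\right) = -11649$)
$\frac{1}{Q - 52227} = \frac{1}{-11649 - 52227} = \frac{1}{-63876} = - \frac{1}{63876}$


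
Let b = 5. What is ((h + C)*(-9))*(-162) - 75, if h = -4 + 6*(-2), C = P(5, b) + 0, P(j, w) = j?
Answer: -16113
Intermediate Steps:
C = 5 (C = 5 + 0 = 5)
h = -16 (h = -4 - 12 = -16)
((h + C)*(-9))*(-162) - 75 = ((-16 + 5)*(-9))*(-162) - 75 = -11*(-9)*(-162) - 75 = 99*(-162) - 75 = -16038 - 75 = -16113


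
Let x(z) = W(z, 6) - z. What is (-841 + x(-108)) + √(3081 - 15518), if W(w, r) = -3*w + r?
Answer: -403 + I*√12437 ≈ -403.0 + 111.52*I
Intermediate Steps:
W(w, r) = r - 3*w
x(z) = 6 - 4*z (x(z) = (6 - 3*z) - z = 6 - 4*z)
(-841 + x(-108)) + √(3081 - 15518) = (-841 + (6 - 4*(-108))) + √(3081 - 15518) = (-841 + (6 + 432)) + √(-12437) = (-841 + 438) + I*√12437 = -403 + I*√12437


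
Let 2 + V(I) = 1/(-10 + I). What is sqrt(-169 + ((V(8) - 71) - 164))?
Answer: I*sqrt(1626)/2 ≈ 20.162*I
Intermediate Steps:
V(I) = -2 + 1/(-10 + I)
sqrt(-169 + ((V(8) - 71) - 164)) = sqrt(-169 + (((21 - 2*8)/(-10 + 8) - 71) - 164)) = sqrt(-169 + (((21 - 16)/(-2) - 71) - 164)) = sqrt(-169 + ((-1/2*5 - 71) - 164)) = sqrt(-169 + ((-5/2 - 71) - 164)) = sqrt(-169 + (-147/2 - 164)) = sqrt(-169 - 475/2) = sqrt(-813/2) = I*sqrt(1626)/2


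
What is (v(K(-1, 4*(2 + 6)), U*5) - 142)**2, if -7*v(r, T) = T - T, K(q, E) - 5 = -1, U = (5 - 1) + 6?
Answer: 20164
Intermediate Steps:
U = 10 (U = 4 + 6 = 10)
K(q, E) = 4 (K(q, E) = 5 - 1 = 4)
v(r, T) = 0 (v(r, T) = -(T - T)/7 = -1/7*0 = 0)
(v(K(-1, 4*(2 + 6)), U*5) - 142)**2 = (0 - 142)**2 = (-142)**2 = 20164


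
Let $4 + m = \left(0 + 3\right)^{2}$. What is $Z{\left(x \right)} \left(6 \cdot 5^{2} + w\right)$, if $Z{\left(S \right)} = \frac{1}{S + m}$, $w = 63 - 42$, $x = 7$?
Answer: $\frac{57}{4} \approx 14.25$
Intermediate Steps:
$m = 5$ ($m = -4 + \left(0 + 3\right)^{2} = -4 + 3^{2} = -4 + 9 = 5$)
$w = 21$
$Z{\left(S \right)} = \frac{1}{5 + S}$ ($Z{\left(S \right)} = \frac{1}{S + 5} = \frac{1}{5 + S}$)
$Z{\left(x \right)} \left(6 \cdot 5^{2} + w\right) = \frac{6 \cdot 5^{2} + 21}{5 + 7} = \frac{6 \cdot 25 + 21}{12} = \frac{150 + 21}{12} = \frac{1}{12} \cdot 171 = \frac{57}{4}$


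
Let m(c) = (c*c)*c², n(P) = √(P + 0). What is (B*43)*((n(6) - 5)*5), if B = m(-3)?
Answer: -87075 + 17415*√6 ≈ -44417.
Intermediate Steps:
n(P) = √P
m(c) = c⁴ (m(c) = c²*c² = c⁴)
B = 81 (B = (-3)⁴ = 81)
(B*43)*((n(6) - 5)*5) = (81*43)*((√6 - 5)*5) = 3483*((-5 + √6)*5) = 3483*(-25 + 5*√6) = -87075 + 17415*√6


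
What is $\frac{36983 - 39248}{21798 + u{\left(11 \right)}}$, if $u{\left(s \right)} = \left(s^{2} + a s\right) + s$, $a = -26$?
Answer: $- \frac{2265}{21644} \approx -0.10465$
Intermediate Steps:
$u{\left(s \right)} = s^{2} - 25 s$ ($u{\left(s \right)} = \left(s^{2} - 26 s\right) + s = s^{2} - 25 s$)
$\frac{36983 - 39248}{21798 + u{\left(11 \right)}} = \frac{36983 - 39248}{21798 + 11 \left(-25 + 11\right)} = - \frac{2265}{21798 + 11 \left(-14\right)} = - \frac{2265}{21798 - 154} = - \frac{2265}{21644}$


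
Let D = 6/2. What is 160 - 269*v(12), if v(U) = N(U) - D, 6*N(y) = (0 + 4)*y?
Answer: -1185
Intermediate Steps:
D = 3 (D = 6*(1/2) = 3)
N(y) = 2*y/3 (N(y) = ((0 + 4)*y)/6 = (4*y)/6 = 2*y/3)
v(U) = -3 + 2*U/3 (v(U) = 2*U/3 - 1*3 = 2*U/3 - 3 = -3 + 2*U/3)
160 - 269*v(12) = 160 - 269*(-3 + (2/3)*12) = 160 - 269*(-3 + 8) = 160 - 269*5 = 160 - 1345 = -1185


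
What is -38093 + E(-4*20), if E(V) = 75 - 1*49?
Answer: -38067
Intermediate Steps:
E(V) = 26 (E(V) = 75 - 49 = 26)
-38093 + E(-4*20) = -38093 + 26 = -38067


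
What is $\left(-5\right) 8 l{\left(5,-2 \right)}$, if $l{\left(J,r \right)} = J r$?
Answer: $400$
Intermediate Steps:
$\left(-5\right) 8 l{\left(5,-2 \right)} = \left(-5\right) 8 \cdot 5 \left(-2\right) = \left(-40\right) \left(-10\right) = 400$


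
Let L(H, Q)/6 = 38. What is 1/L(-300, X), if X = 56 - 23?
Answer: 1/228 ≈ 0.0043860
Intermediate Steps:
X = 33
L(H, Q) = 228 (L(H, Q) = 6*38 = 228)
1/L(-300, X) = 1/228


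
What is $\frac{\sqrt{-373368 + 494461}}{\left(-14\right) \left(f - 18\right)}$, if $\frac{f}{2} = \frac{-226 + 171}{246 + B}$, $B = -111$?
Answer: $\frac{27 \sqrt{121093}}{7112} \approx 1.3211$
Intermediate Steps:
$f = - \frac{22}{27}$ ($f = 2 \frac{-226 + 171}{246 - 111} = 2 \left(- \frac{55}{135}\right) = 2 \left(\left(-55\right) \frac{1}{135}\right) = 2 \left(- \frac{11}{27}\right) = - \frac{22}{27} \approx -0.81481$)
$\frac{\sqrt{-373368 + 494461}}{\left(-14\right) \left(f - 18\right)} = \frac{\sqrt{-373368 + 494461}}{\left(-14\right) \left(- \frac{22}{27} - 18\right)} = \frac{\sqrt{121093}}{\left(-14\right) \left(- \frac{508}{27}\right)} = \frac{\sqrt{121093}}{\frac{7112}{27}} = \sqrt{121093} \cdot \frac{27}{7112} = \frac{27 \sqrt{121093}}{7112}$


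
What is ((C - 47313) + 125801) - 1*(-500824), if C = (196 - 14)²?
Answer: 612436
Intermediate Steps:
C = 33124 (C = 182² = 33124)
((C - 47313) + 125801) - 1*(-500824) = ((33124 - 47313) + 125801) - 1*(-500824) = (-14189 + 125801) + 500824 = 111612 + 500824 = 612436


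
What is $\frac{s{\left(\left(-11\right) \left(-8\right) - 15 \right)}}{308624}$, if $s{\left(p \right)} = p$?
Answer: $\frac{73}{308624} \approx 0.00023653$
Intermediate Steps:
$\frac{s{\left(\left(-11\right) \left(-8\right) - 15 \right)}}{308624} = \frac{\left(-11\right) \left(-8\right) - 15}{308624} = \left(88 - 15\right) \frac{1}{308624} = 73 \cdot \frac{1}{308624} = \frac{73}{308624}$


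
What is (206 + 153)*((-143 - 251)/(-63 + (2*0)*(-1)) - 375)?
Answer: -8339929/63 ≈ -1.3238e+5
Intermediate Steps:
(206 + 153)*((-143 - 251)/(-63 + (2*0)*(-1)) - 375) = 359*(-394/(-63 + 0*(-1)) - 375) = 359*(-394/(-63 + 0) - 375) = 359*(-394/(-63) - 375) = 359*(-394*(-1/63) - 375) = 359*(394/63 - 375) = 359*(-23231/63) = -8339929/63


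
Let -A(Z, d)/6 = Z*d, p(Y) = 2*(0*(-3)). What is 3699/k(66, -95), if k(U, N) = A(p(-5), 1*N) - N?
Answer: 3699/95 ≈ 38.937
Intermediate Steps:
p(Y) = 0 (p(Y) = 2*0 = 0)
A(Z, d) = -6*Z*d
k(U, N) = -N (k(U, N) = -6*0*1*N - N = -6*0*N - N = 0 - N = -N)
3699/k(66, -95) = 3699/((-1*(-95))) = 3699/95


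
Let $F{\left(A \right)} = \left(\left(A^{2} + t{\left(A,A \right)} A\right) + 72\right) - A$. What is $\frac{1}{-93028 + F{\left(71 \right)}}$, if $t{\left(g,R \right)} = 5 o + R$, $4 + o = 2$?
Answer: $- \frac{1}{83655} \approx -1.1954 \cdot 10^{-5}$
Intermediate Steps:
$o = -2$ ($o = -4 + 2 = -2$)
$t{\left(g,R \right)} = -10 + R$ ($t{\left(g,R \right)} = 5 \left(-2\right) + R = -10 + R$)
$F{\left(A \right)} = 72 + A^{2} - A + A \left(-10 + A\right)$ ($F{\left(A \right)} = \left(\left(A^{2} + \left(-10 + A\right) A\right) + 72\right) - A = \left(\left(A^{2} + A \left(-10 + A\right)\right) + 72\right) - A = \left(72 + A^{2} + A \left(-10 + A\right)\right) - A = 72 + A^{2} - A + A \left(-10 + A\right)$)
$\frac{1}{-93028 + F{\left(71 \right)}} = \frac{1}{-93028 + \left(72 - 781 + 2 \cdot 71^{2}\right)} = \frac{1}{-93028 + \left(72 - 781 + 2 \cdot 5041\right)} = \frac{1}{-93028 + \left(72 - 781 + 10082\right)} = \frac{1}{-93028 + 9373} = \frac{1}{-83655} = - \frac{1}{83655}$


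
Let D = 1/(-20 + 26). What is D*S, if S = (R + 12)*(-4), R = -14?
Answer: 4/3 ≈ 1.3333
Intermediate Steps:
S = 8 (S = (-14 + 12)*(-4) = -2*(-4) = 8)
D = 1/6 ≈ 0.16667
D*S = (1/6)*8 = 4/3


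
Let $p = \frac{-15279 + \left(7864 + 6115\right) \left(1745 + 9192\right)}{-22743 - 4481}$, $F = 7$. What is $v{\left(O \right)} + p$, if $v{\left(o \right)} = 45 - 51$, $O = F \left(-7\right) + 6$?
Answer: $- \frac{38259097}{6806} \approx -5621.4$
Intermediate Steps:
$O = -43$ ($O = 7 \left(-7\right) + 6 = -49 + 6 = -43$)
$v{\left(o \right)} = -6$
$p = - \frac{38218261}{6806}$ ($p = \frac{-15279 + 13979 \cdot 10937}{-27224} = \left(-15279 + 152888323\right) \left(- \frac{1}{27224}\right) = 152873044 \left(- \frac{1}{27224}\right) = - \frac{38218261}{6806} \approx -5615.4$)
$v{\left(O \right)} + p = -6 - \frac{38218261}{6806} = - \frac{38259097}{6806}$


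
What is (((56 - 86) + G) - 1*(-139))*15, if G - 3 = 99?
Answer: 3165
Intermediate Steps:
G = 102 (G = 3 + 99 = 102)
(((56 - 86) + G) - 1*(-139))*15 = (((56 - 86) + 102) - 1*(-139))*15 = ((-30 + 102) + 139)*15 = (72 + 139)*15 = 211*15 = 3165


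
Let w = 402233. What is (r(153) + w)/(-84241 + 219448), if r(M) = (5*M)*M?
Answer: 519278/135207 ≈ 3.8406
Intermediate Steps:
r(M) = 5*M**2
(r(153) + w)/(-84241 + 219448) = (5*153**2 + 402233)/(-84241 + 219448) = (5*23409 + 402233)/135207 = (117045 + 402233)*(1/135207) = 519278*(1/135207) = 519278/135207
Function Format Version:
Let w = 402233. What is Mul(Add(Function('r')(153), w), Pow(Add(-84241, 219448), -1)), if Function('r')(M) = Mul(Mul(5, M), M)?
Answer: Rational(519278, 135207) ≈ 3.8406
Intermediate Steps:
Function('r')(M) = Mul(5, Pow(M, 2))
Mul(Add(Function('r')(153), w), Pow(Add(-84241, 219448), -1)) = Mul(Add(Mul(5, Pow(153, 2)), 402233), Pow(Add(-84241, 219448), -1)) = Mul(Add(Mul(5, 23409), 402233), Pow(135207, -1)) = Mul(Add(117045, 402233), Rational(1, 135207)) = Mul(519278, Rational(1, 135207)) = Rational(519278, 135207)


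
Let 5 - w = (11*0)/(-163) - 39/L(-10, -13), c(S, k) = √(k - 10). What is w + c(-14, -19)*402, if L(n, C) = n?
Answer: 11/10 + 402*I*√29 ≈ 1.1 + 2164.8*I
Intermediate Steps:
c(S, k) = √(-10 + k)
w = 11/10 (w = 5 - ((11*0)/(-163) - 39/(-10)) = 5 - (0*(-1/163) - 39*(-⅒)) = 5 - (0 + 39/10) = 5 - 1*39/10 = 5 - 39/10 = 11/10 ≈ 1.1000)
w + c(-14, -19)*402 = 11/10 + √(-10 - 19)*402 = 11/10 + √(-29)*402 = 11/10 + (I*√29)*402 = 11/10 + 402*I*√29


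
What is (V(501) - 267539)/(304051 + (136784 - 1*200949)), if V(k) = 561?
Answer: -133489/119943 ≈ -1.1129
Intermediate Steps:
(V(501) - 267539)/(304051 + (136784 - 1*200949)) = (561 - 267539)/(304051 + (136784 - 1*200949)) = -266978/(304051 + (136784 - 200949)) = -266978/(304051 - 64165) = -266978/239886 = -266978*1/239886 = -133489/119943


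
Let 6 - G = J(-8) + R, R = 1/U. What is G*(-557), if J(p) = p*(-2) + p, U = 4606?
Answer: 5131641/4606 ≈ 1114.1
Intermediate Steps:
J(p) = -p (J(p) = -2*p + p = -p)
R = 1/4606 ≈ 0.00021711
G = -9213/4606 (G = 6 - (-1*(-8) + 1/4606) = 6 - (8 + 1/4606) = 6 - 1*36849/4606 = 6 - 36849/4606 = -9213/4606 ≈ -2.0002)
G*(-557) = -9213/4606*(-557) = 5131641/4606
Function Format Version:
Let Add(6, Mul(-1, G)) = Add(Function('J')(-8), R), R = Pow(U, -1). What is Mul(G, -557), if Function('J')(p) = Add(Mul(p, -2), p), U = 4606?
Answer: Rational(5131641, 4606) ≈ 1114.1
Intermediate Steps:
Function('J')(p) = Mul(-1, p) (Function('J')(p) = Add(Mul(-2, p), p) = Mul(-1, p))
R = Rational(1, 4606) (R = Pow(4606, -1) = Rational(1, 4606) ≈ 0.00021711)
G = Rational(-9213, 4606) (G = Add(6, Mul(-1, Add(Mul(-1, -8), Rational(1, 4606)))) = Add(6, Mul(-1, Add(8, Rational(1, 4606)))) = Add(6, Mul(-1, Rational(36849, 4606))) = Add(6, Rational(-36849, 4606)) = Rational(-9213, 4606) ≈ -2.0002)
Mul(G, -557) = Mul(Rational(-9213, 4606), -557) = Rational(5131641, 4606)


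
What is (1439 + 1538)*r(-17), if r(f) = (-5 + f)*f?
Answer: 1113398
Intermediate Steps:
r(f) = f*(-5 + f)
(1439 + 1538)*r(-17) = (1439 + 1538)*(-17*(-5 - 17)) = 2977*(-17*(-22)) = 2977*374 = 1113398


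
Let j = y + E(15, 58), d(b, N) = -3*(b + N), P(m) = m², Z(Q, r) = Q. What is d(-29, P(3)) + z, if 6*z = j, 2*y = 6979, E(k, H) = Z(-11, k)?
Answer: 2559/4 ≈ 639.75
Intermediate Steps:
E(k, H) = -11
y = 6979/2 (y = (½)*6979 = 6979/2 ≈ 3489.5)
d(b, N) = -3*N - 3*b (d(b, N) = -3*(N + b) = -3*N - 3*b)
j = 6957/2 (j = 6979/2 - 11 = 6957/2 ≈ 3478.5)
z = 2319/4 (z = (⅙)*(6957/2) = 2319/4 ≈ 579.75)
d(-29, P(3)) + z = (-3*3² - 3*(-29)) + 2319/4 = (-3*9 + 87) + 2319/4 = (-27 + 87) + 2319/4 = 60 + 2319/4 = 2559/4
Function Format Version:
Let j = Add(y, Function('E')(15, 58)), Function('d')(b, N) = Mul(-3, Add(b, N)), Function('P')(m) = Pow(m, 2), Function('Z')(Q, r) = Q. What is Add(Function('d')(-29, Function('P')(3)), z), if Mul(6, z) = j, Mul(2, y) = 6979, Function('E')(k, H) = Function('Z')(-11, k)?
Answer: Rational(2559, 4) ≈ 639.75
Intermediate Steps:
Function('E')(k, H) = -11
y = Rational(6979, 2) (y = Mul(Rational(1, 2), 6979) = Rational(6979, 2) ≈ 3489.5)
Function('d')(b, N) = Add(Mul(-3, N), Mul(-3, b)) (Function('d')(b, N) = Mul(-3, Add(N, b)) = Add(Mul(-3, N), Mul(-3, b)))
j = Rational(6957, 2) (j = Add(Rational(6979, 2), -11) = Rational(6957, 2) ≈ 3478.5)
z = Rational(2319, 4) (z = Mul(Rational(1, 6), Rational(6957, 2)) = Rational(2319, 4) ≈ 579.75)
Add(Function('d')(-29, Function('P')(3)), z) = Add(Add(Mul(-3, Pow(3, 2)), Mul(-3, -29)), Rational(2319, 4)) = Add(Add(Mul(-3, 9), 87), Rational(2319, 4)) = Add(Add(-27, 87), Rational(2319, 4)) = Add(60, Rational(2319, 4)) = Rational(2559, 4)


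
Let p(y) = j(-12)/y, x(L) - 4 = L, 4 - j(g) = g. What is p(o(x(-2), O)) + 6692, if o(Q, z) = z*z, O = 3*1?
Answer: 60244/9 ≈ 6693.8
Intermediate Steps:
O = 3
j(g) = 4 - g
x(L) = 4 + L
o(Q, z) = z**2
p(y) = 16/y (p(y) = (4 - 1*(-12))/y = (4 + 12)/y = 16/y)
p(o(x(-2), O)) + 6692 = 16/(3**2) + 6692 = 16/9 + 6692 = 60244/9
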